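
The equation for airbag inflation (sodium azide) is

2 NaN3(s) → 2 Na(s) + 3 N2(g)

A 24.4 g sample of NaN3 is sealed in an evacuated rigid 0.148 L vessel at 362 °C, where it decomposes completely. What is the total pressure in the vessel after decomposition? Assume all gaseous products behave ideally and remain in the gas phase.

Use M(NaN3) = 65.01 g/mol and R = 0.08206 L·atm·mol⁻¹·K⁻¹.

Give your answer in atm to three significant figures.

198 atm

n(NaN3) = 24.4 / 65.01 = 0.3753 mol
n(gas produced) = (3/2) × 0.3753 = 0.5630 mol
P = nRT/V = 0.5630 × 0.08206 × 635.15 / 0.148 = 198.3 atm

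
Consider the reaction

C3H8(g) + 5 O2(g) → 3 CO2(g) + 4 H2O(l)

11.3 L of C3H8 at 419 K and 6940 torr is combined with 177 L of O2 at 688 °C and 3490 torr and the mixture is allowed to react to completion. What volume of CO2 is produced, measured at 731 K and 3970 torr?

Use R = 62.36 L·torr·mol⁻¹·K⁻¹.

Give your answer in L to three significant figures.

71.0 L

n(C3H8) = PV/RT = (6940 × 11.3) / (62.36 × 419) = 3.001 mol
n(O2) = PV/RT = (3490 × 177) / (62.36 × 961.15) = 10.31 mol
For 3.001 mol C3H8, stoichiometry requires (5/1) × 3.001 = 15.00 mol O2; 10.31 mol is available, so O2 is limiting.
n(CO2) = (3/5) × 10.31 = 6.186 mol
V(CO2) = nRT/P = 6.186 × 62.36 × 731 / 3970 = 71.03 L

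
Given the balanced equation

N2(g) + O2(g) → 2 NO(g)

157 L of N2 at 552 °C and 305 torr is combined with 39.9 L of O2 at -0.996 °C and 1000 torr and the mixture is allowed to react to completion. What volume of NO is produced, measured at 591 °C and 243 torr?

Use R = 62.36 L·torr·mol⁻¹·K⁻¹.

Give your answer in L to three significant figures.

413 L

n(N2) = PV/RT = (305 × 157) / (62.36 × 825.15) = 0.9306 mol
n(O2) = PV/RT = (1000 × 39.9) / (62.36 × 272.154) = 2.351 mol
For 0.9306 mol N2, stoichiometry requires (1/1) × 0.9306 = 0.9306 mol O2; 2.351 mol is available, so N2 is limiting.
n(NO) = (2/1) × 0.9306 = 1.861 mol
V(NO) = nRT/P = 1.861 × 62.36 × 864.15 / 243 = 412.7 L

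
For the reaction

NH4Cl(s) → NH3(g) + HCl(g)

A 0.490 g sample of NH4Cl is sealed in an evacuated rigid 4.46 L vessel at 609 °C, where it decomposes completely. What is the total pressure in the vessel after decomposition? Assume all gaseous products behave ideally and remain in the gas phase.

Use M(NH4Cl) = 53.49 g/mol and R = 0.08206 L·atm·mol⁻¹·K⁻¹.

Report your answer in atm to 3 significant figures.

n(NH4Cl) = 0.490 / 53.49 = 0.009161 mol
n(gas produced) = (2/1) × 0.009161 = 0.01832 mol
P = nRT/V = 0.01832 × 0.08206 × 882.15 / 4.46 = 0.2973 atm

0.297 atm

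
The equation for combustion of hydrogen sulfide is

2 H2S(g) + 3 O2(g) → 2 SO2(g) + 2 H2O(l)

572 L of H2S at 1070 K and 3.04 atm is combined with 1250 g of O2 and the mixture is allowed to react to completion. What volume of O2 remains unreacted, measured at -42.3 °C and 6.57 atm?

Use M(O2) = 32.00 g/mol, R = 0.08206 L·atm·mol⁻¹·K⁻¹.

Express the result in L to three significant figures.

n(H2S) = PV/RT = (3.04 × 572) / (0.08206 × 1070) = 19.80 mol
n(O2) = 1250 / 32.00 = 39.06 mol
For 19.80 mol H2S, stoichiometry requires (3/2) × 19.80 = 29.70 mol O2; 39.06 mol is available, so H2S is limiting.
n(O2) consumed = (3/2) × 19.80 = 29.70 mol; remaining = 39.06 − 29.70 = 9.360 mol
V(O2) = nRT/P = 9.360 × 0.08206 × 230.85 / 6.57 = 26.99 L

27.0 L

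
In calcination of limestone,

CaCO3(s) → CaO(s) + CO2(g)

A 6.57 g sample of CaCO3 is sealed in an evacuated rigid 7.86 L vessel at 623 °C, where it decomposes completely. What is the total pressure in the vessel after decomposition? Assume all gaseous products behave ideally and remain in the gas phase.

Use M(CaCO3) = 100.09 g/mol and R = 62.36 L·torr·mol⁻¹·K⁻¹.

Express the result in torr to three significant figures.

n(CaCO3) = 6.57 / 100.09 = 0.06564 mol
n(gas produced) = (1/1) × 0.06564 = 0.06564 mol
P = nRT/V = 0.06564 × 62.36 × 896.15 / 7.86 = 466.7 torr

467 torr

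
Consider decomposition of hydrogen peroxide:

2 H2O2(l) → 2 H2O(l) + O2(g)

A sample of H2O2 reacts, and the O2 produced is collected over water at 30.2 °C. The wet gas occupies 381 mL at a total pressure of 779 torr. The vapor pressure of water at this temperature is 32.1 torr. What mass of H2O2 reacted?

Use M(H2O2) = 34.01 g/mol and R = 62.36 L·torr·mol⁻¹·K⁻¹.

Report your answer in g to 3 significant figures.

1.02 g

P(O2) = 779 − 32.1 = 746.9 torr
n(O2) = PV/RT = (746.9 × 0.3810) / (62.36 × 303.35) = 0.01504 mol
n(H2O2) = (2/1) × 0.01504 = 0.03008 mol
m(H2O2) = 0.03008 × 34.01 = 1.023 g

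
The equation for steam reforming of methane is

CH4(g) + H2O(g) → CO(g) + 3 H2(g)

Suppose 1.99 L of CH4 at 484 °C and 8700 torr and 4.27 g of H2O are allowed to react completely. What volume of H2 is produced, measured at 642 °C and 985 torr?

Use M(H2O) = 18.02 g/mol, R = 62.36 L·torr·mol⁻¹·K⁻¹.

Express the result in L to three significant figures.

n(CH4) = PV/RT = (8700 × 1.99) / (62.36 × 757.15) = 0.3667 mol
n(H2O) = 4.27 / 18.02 = 0.2370 mol
For 0.3667 mol CH4, stoichiometry requires (1/1) × 0.3667 = 0.3667 mol H2O; 0.2370 mol is available, so H2O is limiting.
n(H2) = (3/1) × 0.2370 = 0.7110 mol
V(H2) = nRT/P = 0.7110 × 62.36 × 915.15 / 985 = 41.19 L

41.2 L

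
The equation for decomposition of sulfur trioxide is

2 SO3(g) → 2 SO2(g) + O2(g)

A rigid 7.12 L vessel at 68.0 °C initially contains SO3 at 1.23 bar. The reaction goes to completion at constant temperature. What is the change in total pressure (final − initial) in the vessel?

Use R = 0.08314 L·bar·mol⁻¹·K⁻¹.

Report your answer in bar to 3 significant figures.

Rigid vessel, constant T ⇒ P scales with total gas moles (2 → 3).
P_final = (3/2) × 1.23 = 1.845 bar; ΔP = 1.845 − 1.23 = 0.6150 bar

0.615 bar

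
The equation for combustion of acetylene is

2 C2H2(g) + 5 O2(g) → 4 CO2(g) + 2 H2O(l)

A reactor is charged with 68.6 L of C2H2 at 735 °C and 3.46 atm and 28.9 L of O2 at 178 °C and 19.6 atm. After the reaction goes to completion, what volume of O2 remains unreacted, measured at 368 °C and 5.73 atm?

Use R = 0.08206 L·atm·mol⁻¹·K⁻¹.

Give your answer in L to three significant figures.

n(C2H2) = PV/RT = (3.46 × 68.6) / (0.08206 × 1008.15) = 2.869 mol
n(O2) = PV/RT = (19.6 × 28.9) / (0.08206 × 451.15) = 15.30 mol
For 2.869 mol C2H2, stoichiometry requires (5/2) × 2.869 = 7.173 mol O2; 15.30 mol is available, so C2H2 is limiting.
n(O2) consumed = (5/2) × 2.869 = 7.173 mol; remaining = 15.30 − 7.173 = 8.127 mol
V(O2) = nRT/P = 8.127 × 0.08206 × 641.15 / 5.73 = 74.62 L

74.6 L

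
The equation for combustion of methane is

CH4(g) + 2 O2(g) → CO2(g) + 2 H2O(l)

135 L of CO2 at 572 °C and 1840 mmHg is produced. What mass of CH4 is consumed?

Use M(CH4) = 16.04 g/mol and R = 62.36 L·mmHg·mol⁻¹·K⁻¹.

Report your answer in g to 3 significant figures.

n(CO2) = PV/RT = (1840 × 135) / (62.36 × 845.15) = 4.713 mol
n(CH4) = (1/1) × 4.713 = 4.713 mol
m(CH4) = 4.713 × 16.04 = 75.60 g

75.6 g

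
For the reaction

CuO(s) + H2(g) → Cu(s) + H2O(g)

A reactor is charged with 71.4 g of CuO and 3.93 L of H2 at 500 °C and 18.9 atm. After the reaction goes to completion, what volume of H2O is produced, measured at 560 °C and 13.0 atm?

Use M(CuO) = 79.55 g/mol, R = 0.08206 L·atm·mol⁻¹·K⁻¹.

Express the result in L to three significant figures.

n(CuO) = 71.4 / 79.55 = 0.8975 mol
n(H2) = PV/RT = (18.9 × 3.93) / (0.08206 × 773.15) = 1.171 mol
For 0.8975 mol CuO, stoichiometry requires (1/1) × 0.8975 = 0.8975 mol H2; 1.171 mol is available, so CuO is limiting.
n(H2O) = (1/1) × 0.8975 = 0.8975 mol
V(H2O) = nRT/P = 0.8975 × 0.08206 × 833.15 / 13.0 = 4.720 L

4.72 L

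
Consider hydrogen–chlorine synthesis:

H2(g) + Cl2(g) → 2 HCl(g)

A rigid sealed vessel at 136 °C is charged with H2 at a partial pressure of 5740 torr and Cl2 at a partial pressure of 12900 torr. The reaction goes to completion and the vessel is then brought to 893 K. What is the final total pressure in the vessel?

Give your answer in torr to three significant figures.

40700 torr

At constant V, partial pressures at 136 °C are proportional to moles, so apply stoichiometry directly to pressures.
P(Cl2) required for 5740 torr of H2 = (1/1) × 5740 = 5740 torr; available 12900 torr, so H2 is limiting.
P(Cl2) remaining = 12900 − (1/1) × 5740 = 7160 torr
P(gaseous products) = (2)/1 × 5740 = 11480 torr
P_total at 136 °C = 7160 + 11480 = 18640 torr
Scaling to 893 K: P = 18640 × 893/409.15 = 40680 torr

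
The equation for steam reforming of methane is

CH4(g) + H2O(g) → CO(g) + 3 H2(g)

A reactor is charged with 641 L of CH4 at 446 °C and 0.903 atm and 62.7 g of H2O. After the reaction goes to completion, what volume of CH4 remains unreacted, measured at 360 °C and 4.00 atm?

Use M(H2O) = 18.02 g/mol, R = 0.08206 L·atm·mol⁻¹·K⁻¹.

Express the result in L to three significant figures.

n(CH4) = PV/RT = (0.903 × 641) / (0.08206 × 719.15) = 9.808 mol
n(H2O) = 62.7 / 18.02 = 3.479 mol
For 9.808 mol CH4, stoichiometry requires (1/1) × 9.808 = 9.808 mol H2O; 3.479 mol is available, so H2O is limiting.
n(CH4) consumed = (1/1) × 3.479 = 3.479 mol; remaining = 9.808 − 3.479 = 6.329 mol
V(CH4) = nRT/P = 6.329 × 0.08206 × 633.15 / 4.00 = 82.21 L

82.2 L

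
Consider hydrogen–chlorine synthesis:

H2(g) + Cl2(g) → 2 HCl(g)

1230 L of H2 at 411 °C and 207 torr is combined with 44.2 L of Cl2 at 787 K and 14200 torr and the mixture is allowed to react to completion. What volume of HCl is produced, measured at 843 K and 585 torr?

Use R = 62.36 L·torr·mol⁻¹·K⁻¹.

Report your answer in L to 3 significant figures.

n(H2) = PV/RT = (207 × 1230) / (62.36 × 684.15) = 5.968 mol
n(Cl2) = PV/RT = (14200 × 44.2) / (62.36 × 787) = 12.79 mol
For 5.968 mol H2, stoichiometry requires (1/1) × 5.968 = 5.968 mol Cl2; 12.79 mol is available, so H2 is limiting.
n(HCl) = (2/1) × 5.968 = 11.94 mol
V(HCl) = nRT/P = 11.94 × 62.36 × 843 / 585 = 1073 L

1070 L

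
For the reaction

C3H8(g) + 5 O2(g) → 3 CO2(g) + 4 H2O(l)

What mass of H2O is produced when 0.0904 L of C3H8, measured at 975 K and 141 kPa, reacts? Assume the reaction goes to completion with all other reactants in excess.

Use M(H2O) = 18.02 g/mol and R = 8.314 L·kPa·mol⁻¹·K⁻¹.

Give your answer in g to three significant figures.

n(C3H8) = PV/RT = (141 × 0.0904) / (8.314 × 975) = 0.001572 mol
n(H2O) = (4/1) × 0.001572 = 0.006288 mol
m(H2O) = 0.006288 × 18.02 = 0.1133 g

0.113 g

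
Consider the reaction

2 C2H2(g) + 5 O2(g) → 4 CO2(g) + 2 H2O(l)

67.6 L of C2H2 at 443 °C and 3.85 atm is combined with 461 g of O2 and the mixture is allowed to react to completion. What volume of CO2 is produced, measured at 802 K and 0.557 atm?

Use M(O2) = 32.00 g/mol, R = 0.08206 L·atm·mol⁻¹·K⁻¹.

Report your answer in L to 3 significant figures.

n(C2H2) = PV/RT = (3.85 × 67.6) / (0.08206 × 716.15) = 4.429 mol
n(O2) = 461 / 32.00 = 14.41 mol
For 4.429 mol C2H2, stoichiometry requires (5/2) × 4.429 = 11.07 mol O2; 14.41 mol is available, so C2H2 is limiting.
n(CO2) = (4/2) × 4.429 = 8.858 mol
V(CO2) = nRT/P = 8.858 × 0.08206 × 802 / 0.557 = 1047 L

1050 L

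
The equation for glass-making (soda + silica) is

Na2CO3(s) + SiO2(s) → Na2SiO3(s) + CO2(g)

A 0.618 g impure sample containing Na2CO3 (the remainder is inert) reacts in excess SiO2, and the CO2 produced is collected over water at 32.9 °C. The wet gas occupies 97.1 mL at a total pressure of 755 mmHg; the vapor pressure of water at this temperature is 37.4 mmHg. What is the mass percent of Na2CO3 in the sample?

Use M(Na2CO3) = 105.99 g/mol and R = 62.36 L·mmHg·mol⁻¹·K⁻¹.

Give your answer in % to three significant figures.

P(CO2) = 755 − 37.4 = 717.6 mmHg
n(CO2) = PV/RT = (717.6 × 0.09710) / (62.36 × 306.05) = 0.003651 mol
n(Na2CO3) = (1/1) × 0.003651 = 0.003651 mol
m(Na2CO3) = 0.003651 × 105.99 = 0.3870 g
%Na2CO3 = 0.3870 / 0.618 × 100 = 62.62%

62.6 %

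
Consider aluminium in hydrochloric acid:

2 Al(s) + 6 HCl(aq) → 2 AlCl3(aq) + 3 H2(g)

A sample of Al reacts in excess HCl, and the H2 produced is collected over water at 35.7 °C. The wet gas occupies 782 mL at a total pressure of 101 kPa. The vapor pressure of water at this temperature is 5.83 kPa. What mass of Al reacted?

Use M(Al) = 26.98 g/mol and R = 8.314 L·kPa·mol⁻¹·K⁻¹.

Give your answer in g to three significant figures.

0.521 g

P(H2) = 101 − 5.83 = 95.17 kPa
n(H2) = PV/RT = (95.17 × 0.7820) / (8.314 × 308.85) = 0.02898 mol
n(Al) = (2/3) × 0.02898 = 0.01932 mol
m(Al) = 0.01932 × 26.98 = 0.5213 g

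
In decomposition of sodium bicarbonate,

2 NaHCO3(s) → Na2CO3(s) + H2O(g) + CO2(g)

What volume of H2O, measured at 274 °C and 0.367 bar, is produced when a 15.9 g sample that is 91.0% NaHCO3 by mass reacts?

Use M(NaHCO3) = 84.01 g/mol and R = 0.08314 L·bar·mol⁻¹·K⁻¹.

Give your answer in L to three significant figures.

mass of NaHCO3 = 15.9 × 91.0/100 = 14.47 g
n(NaHCO3) = 14.47 / 84.01 = 0.1722 mol
n(H2O) = (1/2) × 0.1722 = 0.08610 mol
V = nRT/P = 0.08610 × 0.08314 × 547.15 / 0.367 = 10.67 L

10.7 L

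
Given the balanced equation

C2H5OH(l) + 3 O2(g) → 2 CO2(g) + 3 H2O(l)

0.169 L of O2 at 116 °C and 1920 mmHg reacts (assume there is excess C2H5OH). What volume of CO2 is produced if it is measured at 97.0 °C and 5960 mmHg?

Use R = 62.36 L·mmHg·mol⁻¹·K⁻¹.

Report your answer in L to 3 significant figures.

n(O2) = PV/RT = (1920 × 0.169) / (62.36 × 389.15) = 0.01337 mol
n(CO2) = (2/3) × 0.01337 = 0.008913 mol
V = nRT/P = 0.008913 × 62.36 × 370.15 / 5960 = 0.03452 L

0.0345 L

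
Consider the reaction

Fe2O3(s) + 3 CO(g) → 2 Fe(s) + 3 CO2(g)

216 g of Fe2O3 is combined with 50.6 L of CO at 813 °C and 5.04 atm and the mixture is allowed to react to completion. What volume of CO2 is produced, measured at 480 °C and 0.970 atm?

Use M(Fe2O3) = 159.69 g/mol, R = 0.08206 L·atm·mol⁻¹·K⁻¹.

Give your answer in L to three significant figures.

n(Fe2O3) = 216 / 159.69 = 1.353 mol
n(CO) = PV/RT = (5.04 × 50.6) / (0.08206 × 1086.15) = 2.861 mol
For 1.353 mol Fe2O3, stoichiometry requires (3/1) × 1.353 = 4.059 mol CO; 2.861 mol is available, so CO is limiting.
n(CO2) = (3/3) × 2.861 = 2.861 mol
V(CO2) = nRT/P = 2.861 × 0.08206 × 753.15 / 0.970 = 182.3 L

182 L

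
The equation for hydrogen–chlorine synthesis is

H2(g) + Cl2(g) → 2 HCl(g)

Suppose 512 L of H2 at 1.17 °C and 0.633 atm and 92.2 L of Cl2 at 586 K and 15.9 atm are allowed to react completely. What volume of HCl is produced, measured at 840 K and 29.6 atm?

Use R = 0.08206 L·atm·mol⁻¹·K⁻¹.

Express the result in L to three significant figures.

67.1 L

n(H2) = PV/RT = (0.633 × 512) / (0.08206 × 274.32) = 14.40 mol
n(Cl2) = PV/RT = (15.9 × 92.2) / (0.08206 × 586) = 30.49 mol
For 14.40 mol H2, stoichiometry requires (1/1) × 14.40 = 14.40 mol Cl2; 30.49 mol is available, so H2 is limiting.
n(HCl) = (2/1) × 14.40 = 28.80 mol
V(HCl) = nRT/P = 28.80 × 0.08206 × 840 / 29.6 = 67.07 L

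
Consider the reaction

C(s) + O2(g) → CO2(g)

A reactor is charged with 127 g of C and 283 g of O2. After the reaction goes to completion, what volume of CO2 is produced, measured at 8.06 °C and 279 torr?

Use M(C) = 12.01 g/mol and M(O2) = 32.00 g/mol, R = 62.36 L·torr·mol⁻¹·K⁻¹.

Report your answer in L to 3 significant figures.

n(C) = 127 / 12.01 = 10.57 mol
n(O2) = 283 / 32.00 = 8.844 mol
For 10.57 mol C, stoichiometry requires (1/1) × 10.57 = 10.57 mol O2; 8.844 mol is available, so O2 is limiting.
n(CO2) = (1/1) × 8.844 = 8.844 mol
V(CO2) = nRT/P = 8.844 × 62.36 × 281.21 / 279 = 555.9 L

556 L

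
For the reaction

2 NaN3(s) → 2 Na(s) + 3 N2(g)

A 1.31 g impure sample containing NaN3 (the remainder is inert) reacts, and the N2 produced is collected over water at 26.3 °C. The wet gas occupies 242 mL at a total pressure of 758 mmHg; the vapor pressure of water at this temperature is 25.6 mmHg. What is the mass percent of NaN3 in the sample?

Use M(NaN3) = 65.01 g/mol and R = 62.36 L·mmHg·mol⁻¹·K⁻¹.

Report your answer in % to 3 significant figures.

31.4 %

P(N2) = 758 − 25.6 = 732.4 mmHg
n(N2) = PV/RT = (732.4 × 0.2420) / (62.36 × 299.45) = 0.009491 mol
n(NaN3) = (2/3) × 0.009491 = 0.006327 mol
m(NaN3) = 0.006327 × 65.01 = 0.4113 g
%NaN3 = 0.4113 / 1.31 × 100 = 31.40%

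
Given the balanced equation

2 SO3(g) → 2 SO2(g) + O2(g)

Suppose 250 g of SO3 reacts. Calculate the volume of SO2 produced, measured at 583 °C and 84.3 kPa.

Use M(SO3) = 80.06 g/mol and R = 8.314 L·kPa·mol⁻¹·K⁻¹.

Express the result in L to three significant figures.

264 L

n(SO3) = 250.0 / 80.06 = 3.123 mol
n(SO2) = (2/2) × 3.123 = 3.123 mol
V = nRT/P = 3.123 × 8.314 × 856.15 / 84.3 = 263.7 L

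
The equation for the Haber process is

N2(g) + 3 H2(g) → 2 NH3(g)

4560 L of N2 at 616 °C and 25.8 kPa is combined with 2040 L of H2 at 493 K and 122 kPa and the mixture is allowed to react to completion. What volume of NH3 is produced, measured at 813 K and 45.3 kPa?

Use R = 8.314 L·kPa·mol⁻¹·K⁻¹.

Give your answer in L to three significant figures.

n(N2) = PV/RT = (25.8 × 4560) / (8.314 × 889.15) = 15.91 mol
n(H2) = PV/RT = (122 × 2040) / (8.314 × 493) = 60.72 mol
For 15.91 mol N2, stoichiometry requires (3/1) × 15.91 = 47.73 mol H2; 60.72 mol is available, so N2 is limiting.
n(NH3) = (2/1) × 15.91 = 31.82 mol
V(NH3) = nRT/P = 31.82 × 8.314 × 813 / 45.3 = 4748 L

4750 L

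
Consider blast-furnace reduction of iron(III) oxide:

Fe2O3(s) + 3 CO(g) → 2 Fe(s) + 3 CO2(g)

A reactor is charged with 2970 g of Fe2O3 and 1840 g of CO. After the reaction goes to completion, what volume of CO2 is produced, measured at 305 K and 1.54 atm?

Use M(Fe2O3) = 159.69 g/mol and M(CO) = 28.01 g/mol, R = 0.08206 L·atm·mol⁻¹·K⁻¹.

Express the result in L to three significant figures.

n(Fe2O3) = 2970 / 159.69 = 18.60 mol
n(CO) = 1840 / 28.01 = 65.69 mol
For 18.60 mol Fe2O3, stoichiometry requires (3/1) × 18.60 = 55.80 mol CO; 65.69 mol is available, so Fe2O3 is limiting.
n(CO2) = (3/1) × 18.60 = 55.80 mol
V(CO2) = nRT/P = 55.80 × 0.08206 × 305 / 1.54 = 906.9 L

907 L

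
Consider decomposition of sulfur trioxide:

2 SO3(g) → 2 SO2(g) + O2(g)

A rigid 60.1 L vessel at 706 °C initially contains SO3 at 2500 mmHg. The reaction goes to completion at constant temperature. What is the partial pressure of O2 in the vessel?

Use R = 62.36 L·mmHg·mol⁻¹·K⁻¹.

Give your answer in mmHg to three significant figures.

1250 mmHg

n(SO3)₀ = PV/RT = (2500 × 60.1) / (62.36 × 979.15) = 2.461 mol
n(O2) = (1/2) × 2.461 = 1.230 mol
P(O2) = nRT/V = 1.230 × 62.36 × 979.15 / 60.1 = 1250 mmHg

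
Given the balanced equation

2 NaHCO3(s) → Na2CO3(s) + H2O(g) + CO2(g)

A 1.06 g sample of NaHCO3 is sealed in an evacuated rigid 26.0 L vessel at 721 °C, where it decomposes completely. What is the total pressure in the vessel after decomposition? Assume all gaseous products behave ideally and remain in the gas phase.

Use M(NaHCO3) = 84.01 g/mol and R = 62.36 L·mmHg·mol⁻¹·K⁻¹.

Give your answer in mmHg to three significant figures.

30.1 mmHg

n(NaHCO3) = 1.06 / 84.01 = 0.01262 mol
n(gas produced) = (2/2) × 0.01262 = 0.01262 mol
P = nRT/V = 0.01262 × 62.36 × 994.15 / 26.0 = 30.09 mmHg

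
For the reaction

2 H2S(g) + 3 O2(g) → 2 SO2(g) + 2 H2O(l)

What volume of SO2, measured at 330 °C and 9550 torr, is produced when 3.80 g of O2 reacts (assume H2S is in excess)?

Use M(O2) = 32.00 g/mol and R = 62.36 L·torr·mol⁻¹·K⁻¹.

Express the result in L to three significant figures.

n(O2) = 3.800 / 32.00 = 0.1187 mol
n(SO2) = (2/3) × 0.1187 = 0.07913 mol
V = nRT/P = 0.07913 × 62.36 × 603.15 / 9550 = 0.3117 L

0.312 L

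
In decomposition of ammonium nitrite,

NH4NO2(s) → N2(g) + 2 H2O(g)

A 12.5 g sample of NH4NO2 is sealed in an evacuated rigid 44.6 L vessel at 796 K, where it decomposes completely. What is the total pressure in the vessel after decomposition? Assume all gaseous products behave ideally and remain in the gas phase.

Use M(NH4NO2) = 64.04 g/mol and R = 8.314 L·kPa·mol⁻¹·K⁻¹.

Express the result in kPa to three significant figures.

n(NH4NO2) = 12.5 / 64.04 = 0.1952 mol
n(gas produced) = (3/1) × 0.1952 = 0.5856 mol
P = nRT/V = 0.5856 × 8.314 × 796 / 44.6 = 86.89 kPa

86.9 kPa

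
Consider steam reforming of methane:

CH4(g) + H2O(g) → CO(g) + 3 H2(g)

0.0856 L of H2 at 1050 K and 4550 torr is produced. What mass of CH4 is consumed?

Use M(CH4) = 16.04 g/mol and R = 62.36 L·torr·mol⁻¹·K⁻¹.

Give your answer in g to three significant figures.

0.0318 g

n(H2) = PV/RT = (4550 × 0.0856) / (62.36 × 1050) = 0.005948 mol
n(CH4) = (1/3) × 0.005948 = 0.001983 mol
m(CH4) = 0.001983 × 16.04 = 0.03181 g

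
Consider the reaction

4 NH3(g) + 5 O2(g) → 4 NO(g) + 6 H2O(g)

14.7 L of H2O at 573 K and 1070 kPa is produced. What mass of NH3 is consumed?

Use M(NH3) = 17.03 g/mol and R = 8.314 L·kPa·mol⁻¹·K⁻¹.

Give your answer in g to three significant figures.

37.5 g

n(H2O) = PV/RT = (1070 × 14.7) / (8.314 × 573) = 3.302 mol
n(NH3) = (4/6) × 3.302 = 2.201 mol
m(NH3) = 2.201 × 17.03 = 37.48 g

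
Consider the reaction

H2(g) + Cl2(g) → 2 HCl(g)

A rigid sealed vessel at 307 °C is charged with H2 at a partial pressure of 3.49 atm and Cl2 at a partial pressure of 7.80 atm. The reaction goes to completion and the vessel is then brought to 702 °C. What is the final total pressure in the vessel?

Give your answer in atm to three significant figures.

Because the vessel is rigid and T is held at 307 °C, work the stoichiometry in partial pressures (P_i = n_iRT/V).
P(Cl2) required for 3.49 atm of H2 = (1/1) × 3.49 = 3.490 atm; available 7.80 atm, so H2 is limiting.
P(Cl2) remaining = 7.80 − (1/1) × 3.49 = 4.310 atm
P(gaseous products) = (2)/1 × 3.49 = 6.980 atm
P_total at 307 °C = 4.310 + 6.980 = 11.29 atm
Scaling to 702 °C: P = 11.29 × 975.15/580.15 = 18.98 atm

19.0 atm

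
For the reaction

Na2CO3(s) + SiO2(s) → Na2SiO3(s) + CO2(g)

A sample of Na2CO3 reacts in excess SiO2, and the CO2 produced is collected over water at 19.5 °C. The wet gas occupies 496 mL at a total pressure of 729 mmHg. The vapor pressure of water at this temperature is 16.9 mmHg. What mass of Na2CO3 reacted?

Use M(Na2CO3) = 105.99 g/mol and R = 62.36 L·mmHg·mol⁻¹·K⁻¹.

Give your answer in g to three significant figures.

P(CO2) = 729 − 16.9 = 712.1 mmHg
n(CO2) = PV/RT = (712.1 × 0.4960) / (62.36 × 292.65) = 0.01935 mol
n(Na2CO3) = (1/1) × 0.01935 = 0.01935 mol
m(Na2CO3) = 0.01935 × 105.99 = 2.051 g

2.05 g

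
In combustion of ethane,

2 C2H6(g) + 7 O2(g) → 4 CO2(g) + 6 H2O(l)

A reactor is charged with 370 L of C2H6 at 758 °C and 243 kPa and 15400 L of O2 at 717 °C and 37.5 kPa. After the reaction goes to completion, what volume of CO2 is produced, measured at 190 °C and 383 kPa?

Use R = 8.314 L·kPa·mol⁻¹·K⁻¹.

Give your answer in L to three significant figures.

211 L

n(C2H6) = PV/RT = (243 × 370) / (8.314 × 1031.15) = 10.49 mol
n(O2) = PV/RT = (37.5 × 15400) / (8.314 × 990.15) = 70.15 mol
For 10.49 mol C2H6, stoichiometry requires (7/2) × 10.49 = 36.72 mol O2; 70.15 mol is available, so C2H6 is limiting.
n(CO2) = (4/2) × 10.49 = 20.98 mol
V(CO2) = nRT/P = 20.98 × 8.314 × 463.15 / 383 = 210.9 L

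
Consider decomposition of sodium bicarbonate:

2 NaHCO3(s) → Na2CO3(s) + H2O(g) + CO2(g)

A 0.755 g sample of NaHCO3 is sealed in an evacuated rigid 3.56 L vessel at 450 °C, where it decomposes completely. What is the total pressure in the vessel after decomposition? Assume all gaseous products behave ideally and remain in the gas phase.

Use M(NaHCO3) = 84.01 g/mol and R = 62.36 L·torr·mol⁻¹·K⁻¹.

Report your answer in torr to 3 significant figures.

n(NaHCO3) = 0.755 / 84.01 = 0.008987 mol
n(gas produced) = (2/2) × 0.008987 = 0.008987 mol
P = nRT/V = 0.008987 × 62.36 × 723.15 / 3.56 = 113.8 torr

114 torr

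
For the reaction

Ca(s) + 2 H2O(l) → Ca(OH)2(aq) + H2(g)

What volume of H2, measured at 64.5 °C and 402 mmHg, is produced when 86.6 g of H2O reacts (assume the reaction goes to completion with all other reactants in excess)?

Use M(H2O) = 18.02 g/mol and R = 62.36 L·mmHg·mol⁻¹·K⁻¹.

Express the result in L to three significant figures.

126 L

n(H2O) = 86.60 / 18.02 = 4.806 mol
n(H2) = (1/2) × 4.806 = 2.403 mol
V = nRT/P = 2.403 × 62.36 × 337.65 / 402 = 125.9 L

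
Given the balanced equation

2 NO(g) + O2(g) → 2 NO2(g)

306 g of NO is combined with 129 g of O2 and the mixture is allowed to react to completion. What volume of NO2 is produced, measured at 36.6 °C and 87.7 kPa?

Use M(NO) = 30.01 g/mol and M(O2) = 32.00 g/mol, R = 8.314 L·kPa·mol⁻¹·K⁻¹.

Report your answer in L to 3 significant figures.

n(NO) = 306 / 30.01 = 10.20 mol
n(O2) = 129 / 32.00 = 4.031 mol
For 10.20 mol NO, stoichiometry requires (1/2) × 10.20 = 5.100 mol O2; 4.031 mol is available, so O2 is limiting.
n(NO2) = (2/1) × 4.031 = 8.062 mol
V(NO2) = nRT/P = 8.062 × 8.314 × 309.75 / 87.7 = 236.7 L

237 L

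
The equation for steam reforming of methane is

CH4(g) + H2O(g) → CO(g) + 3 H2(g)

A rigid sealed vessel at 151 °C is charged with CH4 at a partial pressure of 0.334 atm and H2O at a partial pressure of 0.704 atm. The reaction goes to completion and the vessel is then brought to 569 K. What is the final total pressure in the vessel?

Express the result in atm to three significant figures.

With V and T fixed, P_i ∝ n_i, so the mole ratios apply directly to partial pressures at 151 °C.
P(H2O) required for 0.334 atm of CH4 = (1/1) × 0.334 = 0.3340 atm; available 0.704 atm, so CH4 is limiting.
P(H2O) remaining = 0.704 − (1/1) × 0.334 = 0.3700 atm
P(gaseous products) = (1+3)/1 × 0.334 = 1.336 atm
P_total at 151 °C = 0.3700 + 1.336 = 1.706 atm
Scaling to 569 K: P = 1.706 × 569/424.15 = 2.289 atm

2.29 atm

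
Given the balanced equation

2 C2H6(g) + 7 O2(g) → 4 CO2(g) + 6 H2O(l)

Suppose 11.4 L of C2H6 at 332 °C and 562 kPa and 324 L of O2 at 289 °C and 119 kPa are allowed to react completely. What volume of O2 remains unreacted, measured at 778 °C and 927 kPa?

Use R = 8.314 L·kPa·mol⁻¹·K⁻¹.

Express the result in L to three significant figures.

n(C2H6) = PV/RT = (562 × 11.4) / (8.314 × 605.15) = 1.273 mol
n(O2) = PV/RT = (119 × 324) / (8.314 × 562.15) = 8.250 mol
For 1.273 mol C2H6, stoichiometry requires (7/2) × 1.273 = 4.455 mol O2; 8.250 mol is available, so C2H6 is limiting.
n(O2) consumed = (7/2) × 1.273 = 4.455 mol; remaining = 8.250 − 4.455 = 3.795 mol
V(O2) = nRT/P = 3.795 × 8.314 × 1051.15 / 927 = 35.78 L

35.8 L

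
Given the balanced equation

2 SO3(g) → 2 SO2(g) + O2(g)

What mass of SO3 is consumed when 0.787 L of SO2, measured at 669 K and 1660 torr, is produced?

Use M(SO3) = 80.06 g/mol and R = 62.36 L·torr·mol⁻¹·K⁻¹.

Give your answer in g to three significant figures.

2.51 g

n(SO2) = PV/RT = (1660 × 0.787) / (62.36 × 669) = 0.03131 mol
n(SO3) = (2/2) × 0.03131 = 0.03131 mol
m(SO3) = 0.03131 × 80.06 = 2.507 g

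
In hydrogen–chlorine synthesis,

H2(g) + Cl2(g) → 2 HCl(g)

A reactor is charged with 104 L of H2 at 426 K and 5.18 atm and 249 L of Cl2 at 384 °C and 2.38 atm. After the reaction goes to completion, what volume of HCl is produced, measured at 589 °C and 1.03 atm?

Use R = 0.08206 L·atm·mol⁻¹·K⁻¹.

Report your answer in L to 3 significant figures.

n(H2) = PV/RT = (5.18 × 104) / (0.08206 × 426) = 15.41 mol
n(Cl2) = PV/RT = (2.38 × 249) / (0.08206 × 657.15) = 10.99 mol
For 15.41 mol H2, stoichiometry requires (1/1) × 15.41 = 15.41 mol Cl2; 10.99 mol is available, so Cl2 is limiting.
n(HCl) = (2/1) × 10.99 = 21.98 mol
V(HCl) = nRT/P = 21.98 × 0.08206 × 862.15 / 1.03 = 1510 L

1510 L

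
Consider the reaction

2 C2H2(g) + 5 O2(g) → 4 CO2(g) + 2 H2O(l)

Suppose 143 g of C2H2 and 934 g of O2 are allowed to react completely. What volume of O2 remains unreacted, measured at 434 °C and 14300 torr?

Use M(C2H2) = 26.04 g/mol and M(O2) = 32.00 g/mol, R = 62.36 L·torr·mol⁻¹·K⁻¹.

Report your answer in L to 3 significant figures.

n(C2H2) = 143 / 26.04 = 5.492 mol
n(O2) = 934 / 32.00 = 29.19 mol
For 5.492 mol C2H2, stoichiometry requires (5/2) × 5.492 = 13.73 mol O2; 29.19 mol is available, so C2H2 is limiting.
n(O2) consumed = (5/2) × 5.492 = 13.73 mol; remaining = 29.19 − 13.73 = 15.46 mol
V(O2) = nRT/P = 15.46 × 62.36 × 707.15 / 14300 = 47.68 L

47.7 L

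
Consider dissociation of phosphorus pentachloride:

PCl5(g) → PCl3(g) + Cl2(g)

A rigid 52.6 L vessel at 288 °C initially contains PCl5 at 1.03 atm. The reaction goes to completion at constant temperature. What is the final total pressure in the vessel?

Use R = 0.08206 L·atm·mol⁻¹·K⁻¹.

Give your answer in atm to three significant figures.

Since T and V are fixed, P_final/P_initial = n_final/n_initial = 2/1.
P_final = (2/1) × 1.03 = 2.060 atm

2.06 atm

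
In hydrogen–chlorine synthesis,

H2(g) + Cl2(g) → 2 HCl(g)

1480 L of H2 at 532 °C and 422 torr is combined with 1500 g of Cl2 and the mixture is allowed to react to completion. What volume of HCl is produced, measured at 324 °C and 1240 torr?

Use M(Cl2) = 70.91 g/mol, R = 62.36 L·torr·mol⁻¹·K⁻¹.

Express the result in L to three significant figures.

n(H2) = PV/RT = (422 × 1480) / (62.36 × 805.15) = 12.44 mol
n(Cl2) = 1500 / 70.91 = 21.15 mol
For 12.44 mol H2, stoichiometry requires (1/1) × 12.44 = 12.44 mol Cl2; 21.15 mol is available, so H2 is limiting.
n(HCl) = (2/1) × 12.44 = 24.88 mol
V(HCl) = nRT/P = 24.88 × 62.36 × 597.15 / 1240 = 747.2 L

747 L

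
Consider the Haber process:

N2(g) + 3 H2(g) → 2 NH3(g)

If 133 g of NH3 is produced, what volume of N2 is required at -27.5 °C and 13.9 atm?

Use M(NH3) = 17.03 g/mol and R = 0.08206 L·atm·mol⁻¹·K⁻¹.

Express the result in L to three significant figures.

5.66 L

n(NH3) = 133.0 / 17.03 = 7.810 mol
n(N2) = (1/2) × 7.810 = 3.905 mol
V = nRT/P = 3.905 × 0.08206 × 245.65 / 13.9 = 5.663 L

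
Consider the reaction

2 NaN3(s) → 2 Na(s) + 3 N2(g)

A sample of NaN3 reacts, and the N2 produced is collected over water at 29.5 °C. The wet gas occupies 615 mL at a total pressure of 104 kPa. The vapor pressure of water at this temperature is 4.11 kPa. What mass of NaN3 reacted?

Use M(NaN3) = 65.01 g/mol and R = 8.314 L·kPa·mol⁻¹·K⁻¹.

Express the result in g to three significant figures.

1.06 g

P(N2) = 104 − 4.11 = 99.89 kPa
n(N2) = PV/RT = (99.89 × 0.6150) / (8.314 × 302.65) = 0.02441 mol
n(NaN3) = (2/3) × 0.02441 = 0.01627 mol
m(NaN3) = 0.01627 × 65.01 = 1.058 g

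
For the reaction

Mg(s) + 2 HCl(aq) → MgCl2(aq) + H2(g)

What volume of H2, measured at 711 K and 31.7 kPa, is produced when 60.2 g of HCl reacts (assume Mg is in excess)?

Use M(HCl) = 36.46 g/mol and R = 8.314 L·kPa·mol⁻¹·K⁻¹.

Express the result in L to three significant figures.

154 L

n(HCl) = 60.20 / 36.46 = 1.651 mol
n(H2) = (1/2) × 1.651 = 0.8255 mol
V = nRT/P = 0.8255 × 8.314 × 711 / 31.7 = 153.9 L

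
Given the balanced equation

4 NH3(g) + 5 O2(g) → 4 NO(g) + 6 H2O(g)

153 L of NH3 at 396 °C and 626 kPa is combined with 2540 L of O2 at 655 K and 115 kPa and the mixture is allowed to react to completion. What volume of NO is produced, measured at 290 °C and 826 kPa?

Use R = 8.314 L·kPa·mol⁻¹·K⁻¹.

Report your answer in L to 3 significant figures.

97.6 L

n(NH3) = PV/RT = (626 × 153) / (8.314 × 669.15) = 17.22 mol
n(O2) = PV/RT = (115 × 2540) / (8.314 × 655) = 53.64 mol
For 17.22 mol NH3, stoichiometry requires (5/4) × 17.22 = 21.52 mol O2; 53.64 mol is available, so NH3 is limiting.
n(NO) = (4/4) × 17.22 = 17.22 mol
V(NO) = nRT/P = 17.22 × 8.314 × 563.15 / 826 = 97.61 L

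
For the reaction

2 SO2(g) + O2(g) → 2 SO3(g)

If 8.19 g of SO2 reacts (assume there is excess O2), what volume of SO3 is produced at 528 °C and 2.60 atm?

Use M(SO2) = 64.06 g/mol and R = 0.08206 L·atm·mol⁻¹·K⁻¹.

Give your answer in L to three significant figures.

3.23 L

n(SO2) = 8.190 / 64.06 = 0.1278 mol
n(SO3) = (2/2) × 0.1278 = 0.1278 mol
V = nRT/P = 0.1278 × 0.08206 × 801.15 / 2.60 = 3.231 L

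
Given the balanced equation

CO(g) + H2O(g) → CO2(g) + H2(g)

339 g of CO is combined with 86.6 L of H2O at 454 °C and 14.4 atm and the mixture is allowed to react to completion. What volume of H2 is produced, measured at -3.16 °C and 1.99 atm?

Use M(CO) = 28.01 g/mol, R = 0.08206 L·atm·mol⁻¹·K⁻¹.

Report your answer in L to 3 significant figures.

n(CO) = 339 / 28.01 = 12.10 mol
n(H2O) = PV/RT = (14.4 × 86.6) / (0.08206 × 727.15) = 20.90 mol
For 12.10 mol CO, stoichiometry requires (1/1) × 12.10 = 12.10 mol H2O; 20.90 mol is available, so CO is limiting.
n(H2) = (1/1) × 12.10 = 12.10 mol
V(H2) = nRT/P = 12.10 × 0.08206 × 269.99 / 1.99 = 134.7 L

135 L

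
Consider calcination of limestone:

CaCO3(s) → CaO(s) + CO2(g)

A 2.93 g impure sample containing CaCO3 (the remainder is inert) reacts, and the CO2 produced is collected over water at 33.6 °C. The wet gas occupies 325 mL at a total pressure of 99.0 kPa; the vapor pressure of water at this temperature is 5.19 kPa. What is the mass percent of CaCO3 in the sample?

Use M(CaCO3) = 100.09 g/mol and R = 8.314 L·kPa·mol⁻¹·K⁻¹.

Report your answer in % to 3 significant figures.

40.8 %

P(CO2) = 99.0 − 5.19 = 93.81 kPa
n(CO2) = PV/RT = (93.81 × 0.3250) / (8.314 × 306.75) = 0.01195 mol
n(CaCO3) = (1/1) × 0.01195 = 0.01195 mol
m(CaCO3) = 0.01195 × 100.09 = 1.196 g
%CaCO3 = 1.196 / 2.93 × 100 = 40.82%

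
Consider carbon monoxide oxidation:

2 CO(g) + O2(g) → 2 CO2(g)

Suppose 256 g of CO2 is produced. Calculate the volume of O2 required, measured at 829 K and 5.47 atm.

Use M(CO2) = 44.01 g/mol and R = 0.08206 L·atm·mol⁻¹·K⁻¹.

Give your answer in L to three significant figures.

n(CO2) = 256.0 / 44.01 = 5.817 mol
n(O2) = (1/2) × 5.817 = 2.909 mol
V = nRT/P = 2.909 × 0.08206 × 829 / 5.47 = 36.18 L

36.2 L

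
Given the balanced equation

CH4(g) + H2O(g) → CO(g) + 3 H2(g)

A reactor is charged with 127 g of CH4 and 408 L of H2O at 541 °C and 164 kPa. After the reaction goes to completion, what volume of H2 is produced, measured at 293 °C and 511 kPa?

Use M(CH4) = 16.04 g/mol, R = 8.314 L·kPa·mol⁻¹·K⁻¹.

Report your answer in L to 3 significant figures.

n(CH4) = 127 / 16.04 = 7.918 mol
n(H2O) = PV/RT = (164 × 408) / (8.314 × 814.15) = 9.885 mol
For 7.918 mol CH4, stoichiometry requires (1/1) × 7.918 = 7.918 mol H2O; 9.885 mol is available, so CH4 is limiting.
n(H2) = (3/1) × 7.918 = 23.75 mol
V(H2) = nRT/P = 23.75 × 8.314 × 566.15 / 511 = 218.8 L

219 L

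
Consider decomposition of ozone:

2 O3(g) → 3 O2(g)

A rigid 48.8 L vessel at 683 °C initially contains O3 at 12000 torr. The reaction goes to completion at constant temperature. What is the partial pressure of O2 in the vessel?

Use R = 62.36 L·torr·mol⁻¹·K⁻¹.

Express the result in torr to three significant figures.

n(O3)₀ = PV/RT = (12000 × 48.8) / (62.36 × 956.15) = 9.821 mol
n(O2) = (3/2) × 9.821 = 14.73 mol
P(O2) = nRT/V = 14.73 × 62.36 × 956.15 / 48.8 = 18000 torr

18000 torr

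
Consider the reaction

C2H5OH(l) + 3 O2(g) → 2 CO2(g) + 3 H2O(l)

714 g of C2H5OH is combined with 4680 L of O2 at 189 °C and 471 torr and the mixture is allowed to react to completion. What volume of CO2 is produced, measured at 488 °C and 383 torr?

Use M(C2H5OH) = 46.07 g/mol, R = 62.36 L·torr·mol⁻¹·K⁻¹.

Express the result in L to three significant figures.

3840 L

n(C2H5OH) = 714 / 46.07 = 15.50 mol
n(O2) = PV/RT = (471 × 4680) / (62.36 × 462.15) = 76.49 mol
For 15.50 mol C2H5OH, stoichiometry requires (3/1) × 15.50 = 46.50 mol O2; 76.49 mol is available, so C2H5OH is limiting.
n(CO2) = (2/1) × 15.50 = 31.00 mol
V(CO2) = nRT/P = 31.00 × 62.36 × 761.15 / 383 = 3842 L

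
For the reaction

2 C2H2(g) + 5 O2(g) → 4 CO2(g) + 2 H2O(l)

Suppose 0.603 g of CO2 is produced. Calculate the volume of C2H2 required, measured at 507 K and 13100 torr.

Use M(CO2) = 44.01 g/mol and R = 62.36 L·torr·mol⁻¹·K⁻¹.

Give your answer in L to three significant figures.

0.0165 L

n(CO2) = 0.6030 / 44.01 = 0.01370 mol
n(C2H2) = (2/4) × 0.01370 = 0.006850 mol
V = nRT/P = 0.006850 × 62.36 × 507 / 13100 = 0.01653 L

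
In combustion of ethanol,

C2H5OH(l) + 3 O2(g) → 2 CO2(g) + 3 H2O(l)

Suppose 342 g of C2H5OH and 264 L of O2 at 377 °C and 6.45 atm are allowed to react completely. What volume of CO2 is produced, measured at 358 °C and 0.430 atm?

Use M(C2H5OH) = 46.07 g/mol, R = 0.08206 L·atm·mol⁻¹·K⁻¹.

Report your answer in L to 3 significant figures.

n(C2H5OH) = 342 / 46.07 = 7.423 mol
n(O2) = PV/RT = (6.45 × 264) / (0.08206 × 650.15) = 31.92 mol
For 7.423 mol C2H5OH, stoichiometry requires (3/1) × 7.423 = 22.27 mol O2; 31.92 mol is available, so C2H5OH is limiting.
n(CO2) = (2/1) × 7.423 = 14.85 mol
V(CO2) = nRT/P = 14.85 × 0.08206 × 631.15 / 0.430 = 1789 L

1790 L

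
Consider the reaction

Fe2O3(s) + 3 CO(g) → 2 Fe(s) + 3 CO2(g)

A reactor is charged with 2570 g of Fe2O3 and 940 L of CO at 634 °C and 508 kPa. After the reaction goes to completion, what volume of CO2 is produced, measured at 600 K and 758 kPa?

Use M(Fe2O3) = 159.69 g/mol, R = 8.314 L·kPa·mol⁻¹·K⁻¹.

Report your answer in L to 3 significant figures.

318 L

n(Fe2O3) = 2570 / 159.69 = 16.09 mol
n(CO) = PV/RT = (508 × 940) / (8.314 × 907.15) = 63.31 mol
For 16.09 mol Fe2O3, stoichiometry requires (3/1) × 16.09 = 48.27 mol CO; 63.31 mol is available, so Fe2O3 is limiting.
n(CO2) = (3/1) × 16.09 = 48.27 mol
V(CO2) = nRT/P = 48.27 × 8.314 × 600 / 758 = 317.7 L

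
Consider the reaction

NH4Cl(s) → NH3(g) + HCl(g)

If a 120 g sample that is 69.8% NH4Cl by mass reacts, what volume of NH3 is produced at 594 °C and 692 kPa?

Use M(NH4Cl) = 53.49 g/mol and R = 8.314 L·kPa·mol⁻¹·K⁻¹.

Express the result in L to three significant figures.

mass of NH4Cl = 120 × 69.8/100 = 83.76 g
n(NH4Cl) = 83.76 / 53.49 = 1.566 mol
n(NH3) = (1/1) × 1.566 = 1.566 mol
V = nRT/P = 1.566 × 8.314 × 867.15 / 692 = 16.32 L

16.3 L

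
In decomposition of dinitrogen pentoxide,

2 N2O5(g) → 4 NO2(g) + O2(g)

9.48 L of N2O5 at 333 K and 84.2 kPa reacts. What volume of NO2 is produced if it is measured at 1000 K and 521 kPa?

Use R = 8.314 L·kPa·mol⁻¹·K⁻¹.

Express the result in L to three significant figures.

n(N2O5) = PV/RT = (84.2 × 9.48) / (8.314 × 333) = 0.2883 mol
n(NO2) = (4/2) × 0.2883 = 0.5766 mol
V = nRT/P = 0.5766 × 8.314 × 1000 / 521 = 9.201 L

9.20 L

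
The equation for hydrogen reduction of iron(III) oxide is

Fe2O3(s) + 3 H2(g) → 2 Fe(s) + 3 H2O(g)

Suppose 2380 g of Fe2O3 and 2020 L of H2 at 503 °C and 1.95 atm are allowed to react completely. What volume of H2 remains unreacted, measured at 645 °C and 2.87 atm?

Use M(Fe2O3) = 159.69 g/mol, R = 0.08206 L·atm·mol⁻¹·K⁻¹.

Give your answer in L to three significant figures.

n(Fe2O3) = 2380 / 159.69 = 14.90 mol
n(H2) = PV/RT = (1.95 × 2020) / (0.08206 × 776.15) = 61.85 mol
For 14.90 mol Fe2O3, stoichiometry requires (3/1) × 14.90 = 44.70 mol H2; 61.85 mol is available, so Fe2O3 is limiting.
n(H2) consumed = (3/1) × 14.90 = 44.70 mol; remaining = 61.85 − 44.70 = 17.15 mol
V(H2) = nRT/P = 17.15 × 0.08206 × 918.15 / 2.87 = 450.2 L

450 L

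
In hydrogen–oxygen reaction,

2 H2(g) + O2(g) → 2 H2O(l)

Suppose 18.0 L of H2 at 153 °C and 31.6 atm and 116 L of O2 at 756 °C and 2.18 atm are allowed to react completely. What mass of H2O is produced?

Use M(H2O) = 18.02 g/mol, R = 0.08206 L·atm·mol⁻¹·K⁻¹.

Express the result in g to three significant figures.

n(H2) = PV/RT = (31.6 × 18.0) / (0.08206 × 426.15) = 16.27 mol
n(O2) = PV/RT = (2.18 × 116) / (0.08206 × 1029.15) = 2.994 mol
For 16.27 mol H2, stoichiometry requires (1/2) × 16.27 = 8.135 mol O2; 2.994 mol is available, so O2 is limiting.
n(H2O) = (2/1) × 2.994 = 5.988 mol
m(H2O) = 5.988 × 18.02 = 107.9 g

108 g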